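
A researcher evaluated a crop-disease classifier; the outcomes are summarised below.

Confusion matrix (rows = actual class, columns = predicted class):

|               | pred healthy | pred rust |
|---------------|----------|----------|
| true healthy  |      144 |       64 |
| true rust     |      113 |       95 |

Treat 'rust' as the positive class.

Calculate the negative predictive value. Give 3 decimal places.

0.560

NPV = TN/(TN+FN) = 144/(144+113) = 0.560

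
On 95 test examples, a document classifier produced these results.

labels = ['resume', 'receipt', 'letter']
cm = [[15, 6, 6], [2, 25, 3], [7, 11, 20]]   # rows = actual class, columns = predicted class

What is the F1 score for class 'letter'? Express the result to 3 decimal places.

Treat 'letter' as positive and all other classes as negative.
F1 score = 2·TP/(2·TP+FP+FN).
letter: TP=20, FP=6+3=9, FN=7+11=18 → 40/67 = 0.5970

0.597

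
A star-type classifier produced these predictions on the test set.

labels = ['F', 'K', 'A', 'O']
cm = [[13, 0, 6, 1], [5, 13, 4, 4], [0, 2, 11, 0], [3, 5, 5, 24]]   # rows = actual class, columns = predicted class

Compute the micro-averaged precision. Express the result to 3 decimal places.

0.635

Micro-averaging pools counts across classes: ΣTP=61, ΣFP=35, ΣFN=35.
Micro-precision = TP/(TP+FP) on pooled counts = 0.635 (equals overall accuracy in single-label multiclass).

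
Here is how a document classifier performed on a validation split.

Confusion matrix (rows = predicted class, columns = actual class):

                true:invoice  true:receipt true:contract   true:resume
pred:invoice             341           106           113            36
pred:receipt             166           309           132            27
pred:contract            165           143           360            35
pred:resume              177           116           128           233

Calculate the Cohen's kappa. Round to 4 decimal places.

Observed agreement pₒ = trace/N = 1243/2587 = 0.48048
Expected agreement pₑ = Σ (rowᵢ·colᵢ)/N² = (849·596 + 674·634 + 733·703 + 331·654)/2587² = 0.24880
κ = (pₒ − pₑ)/(1 − pₑ) = (0.48048 − 0.24880)/(1 − 0.24880) = 0.3084

0.3084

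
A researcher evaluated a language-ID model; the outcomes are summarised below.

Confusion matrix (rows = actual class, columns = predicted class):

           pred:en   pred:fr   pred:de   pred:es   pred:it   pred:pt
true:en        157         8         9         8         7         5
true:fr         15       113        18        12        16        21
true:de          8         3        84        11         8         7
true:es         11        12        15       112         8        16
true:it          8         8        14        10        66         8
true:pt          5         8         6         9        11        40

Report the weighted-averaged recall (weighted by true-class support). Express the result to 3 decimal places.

0.652

Per-class recall (TP/(TP+FN)):
  en: TP=157, FN=8+9+8+7+5=37 → 157/194 = 0.8093
  fr: TP=113, FN=15+18+12+16+21=82 → 113/195 = 0.5795
  de: TP=84, FN=8+3+11+8+7=37 → 84/121 = 0.6942
  es: TP=112, FN=11+12+15+8+16=62 → 112/174 = 0.6437
  it: TP=66, FN=8+8+14+10+8=48 → 66/114 = 0.5789
  pt: TP=40, FN=5+8+6+9+11=39 → 40/79 = 0.5063
Weighted-recall = Σ (supportᵢ/N)·recallᵢ with N=877: (194/877)·0.8093 + (195/877)·0.5795 + (121/877)·0.6942 + (174/877)·0.6437 + (114/877)·0.5789 + (79/877)·0.5063 = 0.652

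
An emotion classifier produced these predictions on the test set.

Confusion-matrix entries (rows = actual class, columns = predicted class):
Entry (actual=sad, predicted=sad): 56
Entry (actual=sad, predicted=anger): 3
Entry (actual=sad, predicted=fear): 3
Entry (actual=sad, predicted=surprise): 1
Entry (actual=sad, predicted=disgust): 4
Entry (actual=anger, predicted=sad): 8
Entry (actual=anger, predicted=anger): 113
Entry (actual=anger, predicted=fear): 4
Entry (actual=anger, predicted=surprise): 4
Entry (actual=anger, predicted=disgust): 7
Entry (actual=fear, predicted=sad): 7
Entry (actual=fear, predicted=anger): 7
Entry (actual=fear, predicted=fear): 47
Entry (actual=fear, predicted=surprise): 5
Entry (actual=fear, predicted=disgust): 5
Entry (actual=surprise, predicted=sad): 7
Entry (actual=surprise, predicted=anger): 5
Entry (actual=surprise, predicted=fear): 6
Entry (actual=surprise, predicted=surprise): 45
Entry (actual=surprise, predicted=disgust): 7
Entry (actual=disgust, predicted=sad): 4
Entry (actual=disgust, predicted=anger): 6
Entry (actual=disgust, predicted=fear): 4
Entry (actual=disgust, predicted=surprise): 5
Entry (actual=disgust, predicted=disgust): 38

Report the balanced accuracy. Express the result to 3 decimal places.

Balanced accuracy = mean of per-class recall.
  sad: recall = 56/67 = 0.8358
  anger: recall = 113/136 = 0.8309
  fear: recall = 47/71 = 0.6620
  surprise: recall = 45/70 = 0.6429
  disgust: recall = 38/57 = 0.6667
Mean = (0.8358 + 0.8309 + 0.6620 + 0.6429 + 0.6667) / 5 = 0.728

0.728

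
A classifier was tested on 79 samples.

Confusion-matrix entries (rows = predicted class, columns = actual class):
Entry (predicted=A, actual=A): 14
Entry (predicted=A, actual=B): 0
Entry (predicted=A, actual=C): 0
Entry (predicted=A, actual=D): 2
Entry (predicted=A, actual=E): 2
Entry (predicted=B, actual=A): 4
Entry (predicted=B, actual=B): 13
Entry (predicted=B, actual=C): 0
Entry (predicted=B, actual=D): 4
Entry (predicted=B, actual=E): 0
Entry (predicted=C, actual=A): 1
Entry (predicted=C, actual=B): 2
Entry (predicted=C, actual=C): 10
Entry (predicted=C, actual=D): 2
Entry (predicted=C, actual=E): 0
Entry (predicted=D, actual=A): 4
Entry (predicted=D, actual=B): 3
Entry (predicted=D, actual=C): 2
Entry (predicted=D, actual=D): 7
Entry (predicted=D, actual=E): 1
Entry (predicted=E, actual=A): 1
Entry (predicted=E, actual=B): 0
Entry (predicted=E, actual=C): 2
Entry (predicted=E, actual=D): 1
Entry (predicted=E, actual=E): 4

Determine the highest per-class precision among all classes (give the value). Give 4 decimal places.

0.7778

Per-class precision (TP/(TP+FP)):
  A: TP=14, FP=0+0+2+2=4 → 14/18 = 0.77778
  B: TP=13, FP=4+0+4+0=8 → 13/21 = 0.61905
  C: TP=10, FP=1+2+2+0=5 → 10/15 = 0.66667
  D: TP=7, FP=4+3+2+1=10 → 7/17 = 0.41176
  E: TP=4, FP=1+0+2+1=4 → 4/8 = 0.50000
Highest is class 'A' with precision = 0.7778.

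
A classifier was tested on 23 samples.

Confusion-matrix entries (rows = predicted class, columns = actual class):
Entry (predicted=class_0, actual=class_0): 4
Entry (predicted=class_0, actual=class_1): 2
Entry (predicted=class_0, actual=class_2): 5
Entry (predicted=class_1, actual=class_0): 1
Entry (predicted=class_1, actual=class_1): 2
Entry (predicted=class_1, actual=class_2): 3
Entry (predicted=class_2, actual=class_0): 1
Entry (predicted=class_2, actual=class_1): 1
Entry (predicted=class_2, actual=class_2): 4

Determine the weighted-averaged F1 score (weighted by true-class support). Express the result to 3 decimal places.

0.434

Per-class F1 score (2·TP/(2·TP+FP+FN)):
  class_0: TP=4, FP=2+5=7, FN=1+1=2 → 8/17 = 0.4706
  class_1: TP=2, FP=1+3=4, FN=2+1=3 → 4/11 = 0.3636
  class_2: TP=4, FP=1+1=2, FN=5+3=8 → 8/18 = 0.4444
Weighted-F1 score = Σ (supportᵢ/N)·F1 scoreᵢ with N=23: (6/23)·0.4706 + (5/23)·0.3636 + (12/23)·0.4444 = 0.434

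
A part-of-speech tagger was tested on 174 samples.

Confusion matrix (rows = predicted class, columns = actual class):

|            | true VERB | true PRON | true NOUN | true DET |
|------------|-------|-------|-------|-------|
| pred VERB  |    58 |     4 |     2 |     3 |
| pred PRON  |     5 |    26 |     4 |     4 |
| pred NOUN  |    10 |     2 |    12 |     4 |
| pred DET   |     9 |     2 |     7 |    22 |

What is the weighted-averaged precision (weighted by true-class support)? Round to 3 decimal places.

0.704

Per-class precision (TP/(TP+FP)):
  VERB: TP=58, FP=4+2+3=9 → 58/67 = 0.8657
  PRON: TP=26, FP=5+4+4=13 → 26/39 = 0.6667
  NOUN: TP=12, FP=10+2+4=16 → 12/28 = 0.4286
  DET: TP=22, FP=9+2+7=18 → 22/40 = 0.5500
Weighted-precision = Σ (supportᵢ/N)·precisionᵢ with N=174: (82/174)·0.8657 + (34/174)·0.6667 + (25/174)·0.4286 + (33/174)·0.5500 = 0.704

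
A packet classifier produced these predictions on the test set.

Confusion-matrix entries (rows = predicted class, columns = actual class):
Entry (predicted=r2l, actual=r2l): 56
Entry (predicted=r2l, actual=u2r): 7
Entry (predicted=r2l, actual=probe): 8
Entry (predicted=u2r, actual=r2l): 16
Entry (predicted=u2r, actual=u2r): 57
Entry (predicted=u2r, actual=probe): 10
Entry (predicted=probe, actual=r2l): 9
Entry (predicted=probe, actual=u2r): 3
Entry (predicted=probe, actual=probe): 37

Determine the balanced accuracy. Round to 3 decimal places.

0.738

Balanced accuracy = mean of per-class recall.
  r2l: recall = 56/81 = 0.6914
  u2r: recall = 57/67 = 0.8507
  probe: recall = 37/55 = 0.6727
Mean = (0.6914 + 0.8507 + 0.6727) / 3 = 0.738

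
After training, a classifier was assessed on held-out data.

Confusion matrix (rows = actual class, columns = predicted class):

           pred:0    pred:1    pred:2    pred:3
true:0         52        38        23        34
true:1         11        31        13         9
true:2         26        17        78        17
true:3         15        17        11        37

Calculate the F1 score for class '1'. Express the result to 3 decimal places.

0.371

One-vs-rest for '1': TP = diagonal; FP = other classes predicted '1'; FN = '1' predicted as other.
F1 score = 2·TP/(2·TP+FP+FN).
1: TP=31, FP=38+17+17=72, FN=11+13+9=33 → 62/167 = 0.3713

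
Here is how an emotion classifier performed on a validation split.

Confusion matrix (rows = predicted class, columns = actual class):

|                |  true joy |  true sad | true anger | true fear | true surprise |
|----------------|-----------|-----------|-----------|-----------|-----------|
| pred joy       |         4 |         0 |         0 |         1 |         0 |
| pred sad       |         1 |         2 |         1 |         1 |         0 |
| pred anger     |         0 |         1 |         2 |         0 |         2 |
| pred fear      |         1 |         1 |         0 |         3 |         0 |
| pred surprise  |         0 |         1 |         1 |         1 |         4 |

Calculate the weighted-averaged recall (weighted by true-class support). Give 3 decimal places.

0.556

Per-class recall (TP/(TP+FN)):
  joy: TP=4, FN=1+0+1+0=2 → 4/6 = 0.6667
  sad: TP=2, FN=0+1+1+1=3 → 2/5 = 0.4000
  anger: TP=2, FN=0+1+0+1=2 → 2/4 = 0.5000
  fear: TP=3, FN=1+1+0+1=3 → 3/6 = 0.5000
  surprise: TP=4, FN=0+0+2+0=2 → 4/6 = 0.6667
Weighted-recall = Σ (supportᵢ/N)·recallᵢ with N=27: (6/27)·0.6667 + (5/27)·0.4000 + (4/27)·0.5000 + (6/27)·0.5000 + (6/27)·0.6667 = 0.556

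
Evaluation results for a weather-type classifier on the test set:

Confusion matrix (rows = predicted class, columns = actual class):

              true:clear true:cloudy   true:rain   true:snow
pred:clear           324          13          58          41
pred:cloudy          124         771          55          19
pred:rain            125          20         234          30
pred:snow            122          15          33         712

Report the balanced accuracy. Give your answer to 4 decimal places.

Balanced accuracy = mean of per-class recall.
  clear: recall = 324/695 = 0.46619
  cloudy: recall = 771/819 = 0.94139
  rain: recall = 234/380 = 0.61579
  snow: recall = 712/802 = 0.88778
Mean = (0.46619 + 0.94139 + 0.61579 + 0.88778) / 4 = 0.7278

0.7278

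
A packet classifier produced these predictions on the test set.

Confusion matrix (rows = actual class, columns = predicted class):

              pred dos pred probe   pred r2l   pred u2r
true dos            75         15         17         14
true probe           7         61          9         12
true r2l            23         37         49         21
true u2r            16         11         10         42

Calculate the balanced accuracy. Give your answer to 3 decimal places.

0.553

Balanced accuracy = mean of per-class recall.
  dos: recall = 75/121 = 0.6198
  probe: recall = 61/89 = 0.6854
  r2l: recall = 49/130 = 0.3769
  u2r: recall = 42/79 = 0.5316
Mean = (0.6198 + 0.6854 + 0.3769 + 0.5316) / 4 = 0.553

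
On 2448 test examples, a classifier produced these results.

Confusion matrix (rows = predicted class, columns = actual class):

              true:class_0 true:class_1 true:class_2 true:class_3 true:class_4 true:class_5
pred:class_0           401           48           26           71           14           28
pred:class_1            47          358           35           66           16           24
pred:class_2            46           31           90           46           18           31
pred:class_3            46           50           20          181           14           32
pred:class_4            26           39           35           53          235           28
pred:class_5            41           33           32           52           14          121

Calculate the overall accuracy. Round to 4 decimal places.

Accuracy = trace / total = (401+358+90+181+235+121=1386) / 2448 = 1386/2448 = 0.5662

0.5662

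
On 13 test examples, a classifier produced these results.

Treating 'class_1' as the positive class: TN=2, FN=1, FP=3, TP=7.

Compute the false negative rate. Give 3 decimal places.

FNR = FN/(FN+TP) = 1/(1+7) = 0.125

0.125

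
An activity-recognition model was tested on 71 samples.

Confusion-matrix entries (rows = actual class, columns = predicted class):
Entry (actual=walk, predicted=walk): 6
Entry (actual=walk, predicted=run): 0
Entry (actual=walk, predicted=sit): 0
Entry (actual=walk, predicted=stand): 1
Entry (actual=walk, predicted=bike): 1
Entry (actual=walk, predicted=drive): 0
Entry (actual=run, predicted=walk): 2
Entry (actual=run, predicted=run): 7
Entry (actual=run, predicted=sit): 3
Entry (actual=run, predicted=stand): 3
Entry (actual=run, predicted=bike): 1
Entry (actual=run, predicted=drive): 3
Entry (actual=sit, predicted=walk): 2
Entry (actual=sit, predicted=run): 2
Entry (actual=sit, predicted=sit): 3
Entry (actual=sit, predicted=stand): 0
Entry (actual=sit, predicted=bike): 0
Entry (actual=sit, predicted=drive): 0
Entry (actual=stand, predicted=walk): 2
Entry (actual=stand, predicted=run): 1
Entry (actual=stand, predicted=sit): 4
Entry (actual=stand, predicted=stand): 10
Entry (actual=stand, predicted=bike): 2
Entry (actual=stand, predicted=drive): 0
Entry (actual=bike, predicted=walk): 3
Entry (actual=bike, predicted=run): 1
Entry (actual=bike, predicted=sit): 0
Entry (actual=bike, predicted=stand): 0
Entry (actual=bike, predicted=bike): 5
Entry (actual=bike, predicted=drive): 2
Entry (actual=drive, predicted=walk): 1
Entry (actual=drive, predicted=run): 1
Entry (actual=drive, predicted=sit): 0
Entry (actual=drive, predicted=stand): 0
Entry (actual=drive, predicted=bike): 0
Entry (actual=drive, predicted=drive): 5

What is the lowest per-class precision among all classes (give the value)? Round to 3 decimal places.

0.300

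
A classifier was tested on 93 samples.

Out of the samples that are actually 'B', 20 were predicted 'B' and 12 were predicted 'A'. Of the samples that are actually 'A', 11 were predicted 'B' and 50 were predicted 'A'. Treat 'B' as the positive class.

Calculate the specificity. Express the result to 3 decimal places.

Specificity = TN/(TN+FP) = 50/(50+11) = 0.820

0.820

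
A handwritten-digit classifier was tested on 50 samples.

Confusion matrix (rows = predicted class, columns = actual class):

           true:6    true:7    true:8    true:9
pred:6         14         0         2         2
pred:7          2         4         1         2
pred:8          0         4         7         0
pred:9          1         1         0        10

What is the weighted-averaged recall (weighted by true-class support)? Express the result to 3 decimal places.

Per-class recall (TP/(TP+FN)):
  6: TP=14, FN=2+0+1=3 → 14/17 = 0.8235
  7: TP=4, FN=0+4+1=5 → 4/9 = 0.4444
  8: TP=7, FN=2+1+0=3 → 7/10 = 0.7000
  9: TP=10, FN=2+2+0=4 → 10/14 = 0.7143
Weighted-recall = Σ (supportᵢ/N)·recallᵢ with N=50: (17/50)·0.8235 + (9/50)·0.4444 + (10/50)·0.7000 + (14/50)·0.7143 = 0.700

0.700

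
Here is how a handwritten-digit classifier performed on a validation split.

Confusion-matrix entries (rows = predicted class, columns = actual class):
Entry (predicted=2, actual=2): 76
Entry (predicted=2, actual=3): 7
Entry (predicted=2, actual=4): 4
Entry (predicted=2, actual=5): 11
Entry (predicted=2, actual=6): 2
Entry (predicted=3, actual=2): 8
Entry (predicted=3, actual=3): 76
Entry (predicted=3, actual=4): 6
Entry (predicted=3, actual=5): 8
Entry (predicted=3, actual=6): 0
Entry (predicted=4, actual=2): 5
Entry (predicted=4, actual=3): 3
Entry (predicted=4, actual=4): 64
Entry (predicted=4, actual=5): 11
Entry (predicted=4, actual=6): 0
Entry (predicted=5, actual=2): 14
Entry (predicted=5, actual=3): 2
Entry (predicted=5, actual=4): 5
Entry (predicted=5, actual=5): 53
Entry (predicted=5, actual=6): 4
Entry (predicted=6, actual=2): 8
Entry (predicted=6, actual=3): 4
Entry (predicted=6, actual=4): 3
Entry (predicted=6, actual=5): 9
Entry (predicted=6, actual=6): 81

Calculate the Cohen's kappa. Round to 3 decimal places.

Observed agreement pₒ = trace/N = 350/464 = 0.7543
Expected agreement pₑ = Σ (rowᵢ·colᵢ)/N² = (111·100 + 92·98 + 82·83 + 92·78 + 87·105)/464² = 0.2008
κ = (pₒ − pₑ)/(1 − pₑ) = (0.7543 − 0.2008)/(1 − 0.2008) = 0.693

0.693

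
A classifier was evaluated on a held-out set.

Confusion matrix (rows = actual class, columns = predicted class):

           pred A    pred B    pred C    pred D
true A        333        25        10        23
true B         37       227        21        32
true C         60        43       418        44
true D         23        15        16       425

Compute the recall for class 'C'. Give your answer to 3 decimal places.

recall = TP/(TP+FN).
C: TP=418, FN=60+43+44=147 → 418/565 = 0.7398

0.740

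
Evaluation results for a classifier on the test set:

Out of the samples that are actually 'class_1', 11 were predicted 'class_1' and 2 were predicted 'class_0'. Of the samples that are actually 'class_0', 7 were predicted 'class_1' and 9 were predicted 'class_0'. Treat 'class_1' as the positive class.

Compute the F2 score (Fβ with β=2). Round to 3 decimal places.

0.786

Fβ = (1+β²)·TP / ((1+β²)·TP + β²·FN + FP), with β²=4
= 5·11 / (5·11 + 4·2 + 7) = 0.786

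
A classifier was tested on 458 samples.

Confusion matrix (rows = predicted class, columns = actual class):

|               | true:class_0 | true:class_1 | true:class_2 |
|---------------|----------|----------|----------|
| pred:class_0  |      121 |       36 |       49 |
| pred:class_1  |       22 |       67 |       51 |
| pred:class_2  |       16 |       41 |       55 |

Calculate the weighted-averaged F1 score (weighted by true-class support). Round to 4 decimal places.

Per-class F1 score (2·TP/(2·TP+FP+FN)):
  class_0: TP=121, FP=36+49=85, FN=22+16=38 → 242/365 = 0.66301
  class_1: TP=67, FP=22+51=73, FN=36+41=77 → 134/284 = 0.47183
  class_2: TP=55, FP=16+41=57, FN=49+51=100 → 110/267 = 0.41199
Weighted-F1 score = Σ (supportᵢ/N)·F1 scoreᵢ with N=458: (159/458)·0.66301 + (144/458)·0.47183 + (155/458)·0.41199 = 0.5179

0.5179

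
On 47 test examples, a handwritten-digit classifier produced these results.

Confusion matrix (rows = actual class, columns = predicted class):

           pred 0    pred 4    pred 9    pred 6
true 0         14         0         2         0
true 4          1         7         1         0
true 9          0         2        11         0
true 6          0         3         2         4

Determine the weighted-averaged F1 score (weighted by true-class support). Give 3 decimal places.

0.763

Per-class F1 score (2·TP/(2·TP+FP+FN)):
  0: TP=14, FP=1+0+0=1, FN=0+2+0=2 → 28/31 = 0.9032
  4: TP=7, FP=0+2+3=5, FN=1+1+0=2 → 14/21 = 0.6667
  9: TP=11, FP=2+1+2=5, FN=0+2+0=2 → 22/29 = 0.7586
  6: TP=4, FP=0+0+0=0, FN=0+3+2=5 → 8/13 = 0.6154
Weighted-F1 score = Σ (supportᵢ/N)·F1 scoreᵢ with N=47: (16/47)·0.9032 + (9/47)·0.6667 + (13/47)·0.7586 + (9/47)·0.6154 = 0.763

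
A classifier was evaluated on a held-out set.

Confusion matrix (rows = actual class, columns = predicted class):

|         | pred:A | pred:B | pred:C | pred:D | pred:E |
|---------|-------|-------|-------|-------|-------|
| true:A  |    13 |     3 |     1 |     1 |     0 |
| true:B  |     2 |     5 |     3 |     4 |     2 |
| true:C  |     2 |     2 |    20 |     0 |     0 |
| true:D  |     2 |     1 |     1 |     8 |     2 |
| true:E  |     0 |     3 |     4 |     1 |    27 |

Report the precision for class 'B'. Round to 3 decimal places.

0.357

One-vs-rest for 'B': TP = diagonal; FP = other classes predicted 'B'; FN = 'B' predicted as other.
precision = TP/(TP+FP).
B: TP=5, FP=3+2+1+3=9 → 5/14 = 0.3571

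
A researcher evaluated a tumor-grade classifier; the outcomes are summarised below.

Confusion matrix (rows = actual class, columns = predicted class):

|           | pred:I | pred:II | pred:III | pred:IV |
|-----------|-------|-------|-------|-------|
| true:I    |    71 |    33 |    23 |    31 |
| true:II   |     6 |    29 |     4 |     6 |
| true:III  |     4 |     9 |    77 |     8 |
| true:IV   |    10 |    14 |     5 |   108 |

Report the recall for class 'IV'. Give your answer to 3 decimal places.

Treat 'IV' as positive and all other classes as negative.
recall = TP/(TP+FN).
IV: TP=108, FN=10+14+5=29 → 108/137 = 0.7883

0.788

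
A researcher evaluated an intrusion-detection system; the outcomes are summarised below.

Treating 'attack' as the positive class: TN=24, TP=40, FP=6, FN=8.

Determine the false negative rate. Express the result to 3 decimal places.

0.167

FNR = FN/(FN+TP) = 8/(8+40) = 0.167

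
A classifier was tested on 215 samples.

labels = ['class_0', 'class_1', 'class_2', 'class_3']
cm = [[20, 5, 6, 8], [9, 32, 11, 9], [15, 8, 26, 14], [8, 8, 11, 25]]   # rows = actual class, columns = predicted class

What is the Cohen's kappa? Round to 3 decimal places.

0.305

Observed agreement pₒ = trace/N = 103/215 = 0.4791
Expected agreement pₑ = Σ (rowᵢ·colᵢ)/N² = (39·52 + 61·53 + 63·54 + 52·56)/215² = 0.2504
κ = (pₒ − pₑ)/(1 − pₑ) = (0.4791 − 0.2504)/(1 − 0.2504) = 0.305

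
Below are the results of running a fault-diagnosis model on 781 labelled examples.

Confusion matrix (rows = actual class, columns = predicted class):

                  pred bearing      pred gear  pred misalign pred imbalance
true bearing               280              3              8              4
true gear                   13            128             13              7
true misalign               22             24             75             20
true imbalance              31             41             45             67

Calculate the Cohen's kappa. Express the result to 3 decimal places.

Observed agreement pₒ = trace/N = 550/781 = 0.7042
Expected agreement pₑ = Σ (rowᵢ·colᵢ)/N² = (295·346 + 161·196 + 141·141 + 184·98)/781² = 0.2812
κ = (pₒ − pₑ)/(1 − pₑ) = (0.7042 − 0.2812)/(1 − 0.2812) = 0.588

0.588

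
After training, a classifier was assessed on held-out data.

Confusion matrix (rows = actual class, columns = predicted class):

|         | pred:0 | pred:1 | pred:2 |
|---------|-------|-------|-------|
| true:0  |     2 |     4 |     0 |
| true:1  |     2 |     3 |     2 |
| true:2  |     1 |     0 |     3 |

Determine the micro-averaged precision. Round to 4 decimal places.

Micro-averaging pools counts across classes: ΣTP=8, ΣFP=9, ΣFN=9.
Micro-precision = TP/(TP+FP) on pooled counts = 0.4706 (equals overall accuracy in single-label multiclass).

0.4706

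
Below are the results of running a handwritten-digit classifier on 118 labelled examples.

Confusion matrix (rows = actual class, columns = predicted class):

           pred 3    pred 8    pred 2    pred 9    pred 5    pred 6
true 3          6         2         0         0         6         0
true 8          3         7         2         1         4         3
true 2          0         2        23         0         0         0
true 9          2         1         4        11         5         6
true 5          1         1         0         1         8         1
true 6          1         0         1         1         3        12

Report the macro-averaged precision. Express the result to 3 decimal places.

Per-class precision (TP/(TP+FP)):
  3: TP=6, FP=3+0+2+1+1=7 → 6/13 = 0.4615
  8: TP=7, FP=2+2+1+1+0=6 → 7/13 = 0.5385
  2: TP=23, FP=0+2+4+0+1=7 → 23/30 = 0.7667
  9: TP=11, FP=0+1+0+1+1=3 → 11/14 = 0.7857
  5: TP=8, FP=6+4+0+5+3=18 → 8/26 = 0.3077
  6: TP=12, FP=0+3+0+6+1=10 → 12/22 = 0.5455
Macro-precision = mean = (0.4615 + 0.5385 + 0.7667 + 0.7857 + 0.3077 + 0.5455) / 6 = 0.568

0.568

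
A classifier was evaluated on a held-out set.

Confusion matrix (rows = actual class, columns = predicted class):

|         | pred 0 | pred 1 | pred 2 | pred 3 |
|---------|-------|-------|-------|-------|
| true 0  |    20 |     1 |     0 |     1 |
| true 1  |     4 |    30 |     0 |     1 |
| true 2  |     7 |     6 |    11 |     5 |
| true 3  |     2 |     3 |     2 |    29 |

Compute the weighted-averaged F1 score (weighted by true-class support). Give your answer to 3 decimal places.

0.723

Per-class F1 score (2·TP/(2·TP+FP+FN)):
  0: TP=20, FP=4+7+2=13, FN=1+0+1=2 → 40/55 = 0.7273
  1: TP=30, FP=1+6+3=10, FN=4+0+1=5 → 60/75 = 0.8000
  2: TP=11, FP=0+0+2=2, FN=7+6+5=18 → 22/42 = 0.5238
  3: TP=29, FP=1+1+5=7, FN=2+3+2=7 → 58/72 = 0.8056
Weighted-F1 score = Σ (supportᵢ/N)·F1 scoreᵢ with N=122: (22/122)·0.7273 + (35/122)·0.8000 + (29/122)·0.5238 + (36/122)·0.8056 = 0.723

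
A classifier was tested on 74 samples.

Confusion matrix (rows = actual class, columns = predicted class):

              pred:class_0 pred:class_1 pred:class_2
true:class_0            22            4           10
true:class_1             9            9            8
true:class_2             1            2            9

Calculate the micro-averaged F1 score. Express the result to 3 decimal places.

Micro-averaging pools counts across classes: ΣTP=40, ΣFP=34, ΣFN=34.
Micro-F1 score = 2·TP/(2·TP+FP+FN) on pooled counts = 0.541 (equals overall accuracy in single-label multiclass).

0.541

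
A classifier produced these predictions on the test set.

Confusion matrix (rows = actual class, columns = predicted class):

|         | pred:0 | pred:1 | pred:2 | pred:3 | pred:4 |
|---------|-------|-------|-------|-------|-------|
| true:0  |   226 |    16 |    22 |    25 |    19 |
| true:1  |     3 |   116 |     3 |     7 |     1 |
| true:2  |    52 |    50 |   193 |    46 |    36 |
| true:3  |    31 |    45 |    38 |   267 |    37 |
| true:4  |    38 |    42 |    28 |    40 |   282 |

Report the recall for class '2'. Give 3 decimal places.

0.512

Take TP from the diagonal, FP from the rest of the '2' prediction marginal, FN from the rest of the '2' actual marginal.
recall = TP/(TP+FN).
2: TP=193, FN=52+50+46+36=184 → 193/377 = 0.5119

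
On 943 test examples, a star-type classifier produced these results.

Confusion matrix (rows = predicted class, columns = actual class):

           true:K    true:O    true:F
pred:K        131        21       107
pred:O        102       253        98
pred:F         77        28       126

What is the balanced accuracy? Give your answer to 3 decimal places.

0.547

Balanced accuracy = mean of per-class recall.
  K: recall = 131/310 = 0.4226
  O: recall = 253/302 = 0.8377
  F: recall = 126/331 = 0.3807
Mean = (0.4226 + 0.8377 + 0.3807) / 3 = 0.547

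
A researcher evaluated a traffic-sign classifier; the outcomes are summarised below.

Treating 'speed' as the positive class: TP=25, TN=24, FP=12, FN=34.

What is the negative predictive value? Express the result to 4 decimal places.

NPV = TN/(TN+FN) = 24/(24+34) = 0.4138

0.4138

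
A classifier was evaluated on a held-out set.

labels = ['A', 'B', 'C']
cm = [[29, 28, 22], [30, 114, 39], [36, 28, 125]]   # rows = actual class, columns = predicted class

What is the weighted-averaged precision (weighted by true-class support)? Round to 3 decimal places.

Per-class precision (TP/(TP+FP)):
  A: TP=29, FP=30+36=66 → 29/95 = 0.3053
  B: TP=114, FP=28+28=56 → 114/170 = 0.6706
  C: TP=125, FP=22+39=61 → 125/186 = 0.6720
Weighted-precision = Σ (supportᵢ/N)·precisionᵢ with N=451: (79/451)·0.3053 + (183/451)·0.6706 + (189/451)·0.6720 = 0.607

0.607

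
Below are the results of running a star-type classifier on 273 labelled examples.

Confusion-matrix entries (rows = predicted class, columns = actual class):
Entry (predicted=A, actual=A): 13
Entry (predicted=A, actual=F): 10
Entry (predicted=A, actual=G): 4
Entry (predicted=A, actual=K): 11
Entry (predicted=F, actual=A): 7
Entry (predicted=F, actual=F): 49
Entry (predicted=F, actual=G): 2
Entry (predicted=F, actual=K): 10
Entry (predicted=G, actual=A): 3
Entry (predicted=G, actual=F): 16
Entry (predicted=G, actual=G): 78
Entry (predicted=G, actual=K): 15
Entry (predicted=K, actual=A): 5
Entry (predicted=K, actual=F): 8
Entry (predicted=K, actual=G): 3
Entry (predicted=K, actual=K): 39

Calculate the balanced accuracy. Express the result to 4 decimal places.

0.6178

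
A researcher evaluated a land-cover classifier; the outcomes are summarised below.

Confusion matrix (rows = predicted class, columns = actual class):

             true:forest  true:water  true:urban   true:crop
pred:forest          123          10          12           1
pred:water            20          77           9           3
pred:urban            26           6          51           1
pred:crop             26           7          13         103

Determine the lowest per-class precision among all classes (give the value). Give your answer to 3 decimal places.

0.607

Per-class precision (TP/(TP+FP)):
  forest: TP=123, FP=10+12+1=23 → 123/146 = 0.8425
  water: TP=77, FP=20+9+3=32 → 77/109 = 0.7064
  urban: TP=51, FP=26+6+1=33 → 51/84 = 0.6071
  crop: TP=103, FP=26+7+13=46 → 103/149 = 0.6913
Lowest is class 'urban' with precision = 0.607.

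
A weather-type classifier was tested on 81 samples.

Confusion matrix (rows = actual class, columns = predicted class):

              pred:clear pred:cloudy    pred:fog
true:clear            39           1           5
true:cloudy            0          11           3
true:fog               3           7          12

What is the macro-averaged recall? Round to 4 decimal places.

0.7326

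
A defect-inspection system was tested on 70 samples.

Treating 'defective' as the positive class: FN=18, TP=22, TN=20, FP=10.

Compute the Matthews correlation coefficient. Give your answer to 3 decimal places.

0.215

MCC = (TP·TN − FP·FN) / √((TP+FP)(TP+FN)(TN+FP)(TN+FN))
Numerator = 22·20 − 10·18 = 260
Denominator = √(32·40·30·38) = √1459200 = 1207.9735
MCC = 260 / 1207.9735 = 0.215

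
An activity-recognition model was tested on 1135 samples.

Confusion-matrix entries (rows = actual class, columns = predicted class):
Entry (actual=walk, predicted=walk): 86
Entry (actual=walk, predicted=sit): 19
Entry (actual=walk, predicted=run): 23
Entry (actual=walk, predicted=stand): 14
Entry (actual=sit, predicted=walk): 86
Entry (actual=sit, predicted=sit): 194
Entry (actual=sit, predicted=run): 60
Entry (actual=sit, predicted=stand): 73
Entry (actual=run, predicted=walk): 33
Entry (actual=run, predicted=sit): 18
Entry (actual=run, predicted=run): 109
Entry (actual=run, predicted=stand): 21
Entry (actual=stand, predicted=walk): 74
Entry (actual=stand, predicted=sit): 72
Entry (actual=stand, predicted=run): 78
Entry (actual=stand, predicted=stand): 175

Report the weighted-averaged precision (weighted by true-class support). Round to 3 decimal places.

Per-class precision (TP/(TP+FP)):
  walk: TP=86, FP=86+33+74=193 → 86/279 = 0.3082
  sit: TP=194, FP=19+18+72=109 → 194/303 = 0.6403
  run: TP=109, FP=23+60+78=161 → 109/270 = 0.4037
  stand: TP=175, FP=14+73+21=108 → 175/283 = 0.6184
Weighted-precision = Σ (supportᵢ/N)·precisionᵢ with N=1135: (142/1135)·0.3082 + (413/1135)·0.6403 + (181/1135)·0.4037 + (399/1135)·0.6184 = 0.553

0.553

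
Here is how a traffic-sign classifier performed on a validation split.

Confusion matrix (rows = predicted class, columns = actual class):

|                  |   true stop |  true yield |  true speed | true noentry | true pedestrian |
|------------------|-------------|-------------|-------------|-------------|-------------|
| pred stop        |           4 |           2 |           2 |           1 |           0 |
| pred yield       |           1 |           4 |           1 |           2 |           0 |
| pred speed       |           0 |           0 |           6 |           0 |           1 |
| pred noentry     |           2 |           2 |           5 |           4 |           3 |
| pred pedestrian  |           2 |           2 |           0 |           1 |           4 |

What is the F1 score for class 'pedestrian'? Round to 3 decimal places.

0.471

F1 score = 2·TP/(2·TP+FP+FN).
pedestrian: TP=4, FP=2+2+0+1=5, FN=0+0+1+3=4 → 8/17 = 0.4706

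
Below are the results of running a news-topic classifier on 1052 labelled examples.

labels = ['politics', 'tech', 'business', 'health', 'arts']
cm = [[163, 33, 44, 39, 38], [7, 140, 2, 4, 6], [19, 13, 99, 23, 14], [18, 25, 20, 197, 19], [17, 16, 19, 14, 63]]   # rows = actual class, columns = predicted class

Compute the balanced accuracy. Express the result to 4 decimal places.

0.6357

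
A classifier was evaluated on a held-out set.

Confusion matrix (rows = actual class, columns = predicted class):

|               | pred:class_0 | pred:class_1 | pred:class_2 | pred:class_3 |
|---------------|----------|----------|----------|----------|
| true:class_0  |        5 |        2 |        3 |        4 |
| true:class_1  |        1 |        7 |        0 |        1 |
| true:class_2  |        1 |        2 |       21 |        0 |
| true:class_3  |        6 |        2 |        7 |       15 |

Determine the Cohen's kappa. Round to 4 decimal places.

Observed agreement pₒ = trace/N = 48/77 = 0.62338
Expected agreement pₑ = Σ (rowᵢ·colᵢ)/N² = (14·13 + 9·13 + 24·31 + 30·20)/77² = 0.27711
κ = (pₒ − pₑ)/(1 − pₑ) = (0.62338 − 0.27711)/(1 − 0.27711) = 0.4790

0.4790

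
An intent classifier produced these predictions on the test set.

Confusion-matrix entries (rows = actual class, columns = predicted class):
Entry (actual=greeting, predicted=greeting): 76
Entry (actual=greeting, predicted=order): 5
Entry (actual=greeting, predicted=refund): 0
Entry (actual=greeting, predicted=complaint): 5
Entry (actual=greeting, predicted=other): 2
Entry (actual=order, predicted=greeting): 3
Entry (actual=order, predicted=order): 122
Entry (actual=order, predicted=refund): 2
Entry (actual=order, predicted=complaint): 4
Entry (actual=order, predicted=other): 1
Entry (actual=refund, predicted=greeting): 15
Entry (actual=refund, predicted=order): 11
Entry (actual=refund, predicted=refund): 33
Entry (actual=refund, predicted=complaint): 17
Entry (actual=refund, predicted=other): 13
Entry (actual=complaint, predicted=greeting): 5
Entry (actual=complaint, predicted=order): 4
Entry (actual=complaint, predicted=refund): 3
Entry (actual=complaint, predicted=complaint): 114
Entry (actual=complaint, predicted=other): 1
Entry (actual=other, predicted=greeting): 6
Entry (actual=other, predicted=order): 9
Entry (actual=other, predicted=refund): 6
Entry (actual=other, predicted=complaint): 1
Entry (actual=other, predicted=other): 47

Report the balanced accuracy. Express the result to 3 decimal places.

0.747

Balanced accuracy = mean of per-class recall.
  greeting: recall = 76/88 = 0.8636
  order: recall = 122/132 = 0.9242
  refund: recall = 33/89 = 0.3708
  complaint: recall = 114/127 = 0.8976
  other: recall = 47/69 = 0.6812
Mean = (0.8636 + 0.9242 + 0.3708 + 0.8976 + 0.6812) / 5 = 0.747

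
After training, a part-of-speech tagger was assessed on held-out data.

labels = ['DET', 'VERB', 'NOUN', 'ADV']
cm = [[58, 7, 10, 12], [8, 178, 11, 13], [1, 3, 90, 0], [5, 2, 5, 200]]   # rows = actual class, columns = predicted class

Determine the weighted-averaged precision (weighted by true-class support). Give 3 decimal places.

0.876

Per-class precision (TP/(TP+FP)):
  DET: TP=58, FP=8+1+5=14 → 58/72 = 0.8056
  VERB: TP=178, FP=7+3+2=12 → 178/190 = 0.9368
  NOUN: TP=90, FP=10+11+5=26 → 90/116 = 0.7759
  ADV: TP=200, FP=12+13+0=25 → 200/225 = 0.8889
Weighted-precision = Σ (supportᵢ/N)·precisionᵢ with N=603: (87/603)·0.8056 + (210/603)·0.9368 + (94/603)·0.7759 + (212/603)·0.8889 = 0.876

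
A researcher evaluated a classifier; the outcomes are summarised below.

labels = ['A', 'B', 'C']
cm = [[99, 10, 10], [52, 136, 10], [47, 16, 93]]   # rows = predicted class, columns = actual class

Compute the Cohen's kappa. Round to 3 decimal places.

0.544

Observed agreement pₒ = trace/N = 328/473 = 0.6934
Expected agreement pₑ = Σ (rowᵢ·colᵢ)/N² = (198·119 + 162·198 + 113·156)/473² = 0.3275
κ = (pₒ − pₑ)/(1 − pₑ) = (0.6934 − 0.3275)/(1 − 0.3275) = 0.544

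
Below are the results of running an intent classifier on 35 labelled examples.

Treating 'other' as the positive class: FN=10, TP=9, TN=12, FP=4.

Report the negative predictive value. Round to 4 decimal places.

NPV = TN/(TN+FN) = 12/(12+10) = 0.5455

0.5455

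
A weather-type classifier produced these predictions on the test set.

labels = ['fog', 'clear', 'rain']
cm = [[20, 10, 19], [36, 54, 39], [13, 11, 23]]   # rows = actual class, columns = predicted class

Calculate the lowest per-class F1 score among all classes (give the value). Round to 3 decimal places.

Per-class F1 score (2·TP/(2·TP+FP+FN)):
  fog: TP=20, FP=36+13=49, FN=10+19=29 → 40/118 = 0.3390
  clear: TP=54, FP=10+11=21, FN=36+39=75 → 108/204 = 0.5294
  rain: TP=23, FP=19+39=58, FN=13+11=24 → 46/128 = 0.3594
Lowest is class 'fog' with F1 score = 0.339.

0.339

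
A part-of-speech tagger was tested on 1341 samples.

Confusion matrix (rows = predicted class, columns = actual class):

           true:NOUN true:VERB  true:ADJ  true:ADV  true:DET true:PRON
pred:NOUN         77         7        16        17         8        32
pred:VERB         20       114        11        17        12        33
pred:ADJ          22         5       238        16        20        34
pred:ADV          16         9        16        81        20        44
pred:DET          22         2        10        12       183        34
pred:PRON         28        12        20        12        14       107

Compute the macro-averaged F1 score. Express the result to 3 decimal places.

0.576

Per-class F1 score (2·TP/(2·TP+FP+FN)):
  NOUN: TP=77, FP=7+16+17+8+32=80, FN=20+22+16+22+28=108 → 154/342 = 0.4503
  VERB: TP=114, FP=20+11+17+12+33=93, FN=7+5+9+2+12=35 → 228/356 = 0.6404
  ADJ: TP=238, FP=22+5+16+20+34=97, FN=16+11+16+10+20=73 → 476/646 = 0.7368
  ADV: TP=81, FP=16+9+16+20+44=105, FN=17+17+16+12+12=74 → 162/341 = 0.4751
  DET: TP=183, FP=22+2+10+12+34=80, FN=8+12+20+20+14=74 → 366/520 = 0.7038
  PRON: TP=107, FP=28+12+20+12+14=86, FN=32+33+34+44+34=177 → 214/477 = 0.4486
Macro-F1 score = mean = (0.4503 + 0.6404 + 0.7368 + 0.4751 + 0.7038 + 0.4486) / 6 = 0.576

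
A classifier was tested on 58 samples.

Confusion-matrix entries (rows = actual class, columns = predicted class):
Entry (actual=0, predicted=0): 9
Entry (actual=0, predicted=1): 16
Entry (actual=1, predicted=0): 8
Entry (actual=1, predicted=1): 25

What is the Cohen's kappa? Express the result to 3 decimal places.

0.122

Observed agreement pₒ = trace/N = 34/58 = 0.5862
Expected agreement pₑ = Σ (rowᵢ·colᵢ)/N² = (25·17 + 33·41)/58² = 0.5285
κ = (pₒ − pₑ)/(1 − pₑ) = (0.5862 − 0.5285)/(1 − 0.5285) = 0.122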